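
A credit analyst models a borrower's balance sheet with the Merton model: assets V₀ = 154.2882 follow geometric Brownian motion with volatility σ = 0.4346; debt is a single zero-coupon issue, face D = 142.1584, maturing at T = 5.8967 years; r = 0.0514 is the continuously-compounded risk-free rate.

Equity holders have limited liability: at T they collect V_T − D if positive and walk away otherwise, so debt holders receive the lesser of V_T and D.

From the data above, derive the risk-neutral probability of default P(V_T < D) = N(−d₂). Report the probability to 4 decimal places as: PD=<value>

Equity is a call on the firm's assets struck at D = 142.1584:
d₁ = [ln(V₀/D) + (r + σ²/2)T] / (σ√T)
   = [ln(154.2882/142.1584) + (0.0514 + 0.5·0.4346²)·5.8967] / (0.4346·√5.8967)
   = [0.081880 + 0.859966] / 1.055344 = 0.892454
d₂ = d₁ − σ√T = 0.892454 − 1.055344 = -0.162890
risk-neutral PD = N(−d₂) = N(0.162890) = 0.564698

PD=0.5647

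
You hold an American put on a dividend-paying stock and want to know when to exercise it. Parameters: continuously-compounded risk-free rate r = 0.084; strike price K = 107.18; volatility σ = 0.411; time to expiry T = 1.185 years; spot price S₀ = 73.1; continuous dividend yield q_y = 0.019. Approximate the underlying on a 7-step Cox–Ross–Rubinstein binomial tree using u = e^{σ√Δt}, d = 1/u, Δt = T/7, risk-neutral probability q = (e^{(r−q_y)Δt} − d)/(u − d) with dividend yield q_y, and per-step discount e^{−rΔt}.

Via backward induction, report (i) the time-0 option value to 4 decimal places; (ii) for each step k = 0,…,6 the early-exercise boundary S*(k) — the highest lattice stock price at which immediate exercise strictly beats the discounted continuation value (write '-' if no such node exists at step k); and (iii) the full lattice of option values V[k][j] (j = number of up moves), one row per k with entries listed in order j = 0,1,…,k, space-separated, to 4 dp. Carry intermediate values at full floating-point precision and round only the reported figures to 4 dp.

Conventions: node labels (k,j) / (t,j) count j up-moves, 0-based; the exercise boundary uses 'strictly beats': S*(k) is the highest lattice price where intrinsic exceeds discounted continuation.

price = 34.8698
boundary = - 61.7272 52.1238 61.7272 73.1000 61.7272 73.1000
tree:
34.8698
45.4528 24.8901
55.0562 34.3011 15.8369
63.1655 45.4528 23.7138 8.1136
70.0132 55.0562 34.0800 13.6336 2.6141
75.7956 63.1655 45.4528 22.1291 5.2030 0.0000
80.6783 70.0132 55.0562 34.0800 10.3558 0.0000 0.0000
84.8014 75.7956 63.1655 45.4528 20.6119 0.0000 0.0000 0.0000

params: Δt=0.16929 u=1.18424 d=0.84442 q=0.49038 e^(-rΔt)=0.98588
t_7 payoffs: 84.8014 75.7956 63.1655 45.4528 20.6119 0.0000 0.0000 0.0000
t_6: node(6,0) S=26.5017 payoff=80.6783 vs cont=79.2501 → 80.6783 [stop]  node(6,1) S=37.1668 payoff=70.0132 vs cont=68.6193 → 70.0132 [stop]  node(6,2) S=52.1238 payoff=55.0562 vs cont=53.7103 → 55.0562 [stop]  node(6,3) S=73.1000 payoff=34.0800 vs cont=32.8014 → 34.0800 [stop]  node(6,4) S=102.5176 payoff=4.6624 vs cont=10.3558 → 10.3558 [wait]  node(6,5) S=143.7738 payoff=0.0000 vs cont=0.0000 → 0.0000 [wait]  node(6,6) S=201.6327 payoff=0.0000 vs cont=0.0000 → 0.0000 [wait]  ⇒ S*(6)=73.1000
t_5: node(5,0) S=31.3844 payoff=75.7956 vs cont=74.3830 → 75.7956 [stop]  node(5,1) S=44.0145 payoff=63.1655 vs cont=61.7936 → 63.1655 [stop]  node(5,2) S=61.7272 payoff=45.4528 vs cont=44.1377 → 45.4528 [stop]  node(5,3) S=86.5681 payoff=20.6119 vs cont=22.1291 → 22.1291 [wait]  node(5,4) S=121.4057 payoff=0.0000 vs cont=5.2030 → 5.2030 [wait]  node(5,5) S=170.2631 payoff=0.0000 vs cont=0.0000 → 0.0000 [wait]  ⇒ S*(5)=61.7272
t_4: node(4,0) S=37.1668 payoff=70.0132 vs cont=68.6193 → 70.0132 [stop]  node(4,1) S=52.1238 payoff=55.0562 vs cont=53.7103 → 55.0562 [stop]  node(4,2) S=73.1000 payoff=34.0800 vs cont=33.5350 → 34.0800 [stop]  node(4,3) S=102.5176 payoff=4.6624 vs cont=13.6336 → 13.6336 [wait]  node(4,4) S=143.7738 payoff=0.0000 vs cont=2.6141 → 2.6141 [wait]  ⇒ S*(4)=73.1000
t_3: node(3,0) S=44.0145 payoff=63.1655 vs cont=61.7936 → 63.1655 [stop]  node(3,1) S=61.7272 payoff=45.4528 vs cont=44.1377 → 45.4528 [stop]  node(3,2) S=86.5681 payoff=20.6119 vs cont=23.7138 → 23.7138 [wait]  node(3,3) S=121.4057 payoff=0.0000 vs cont=8.1136 → 8.1136 [wait]  ⇒ S*(3)=61.7272
t_2: node(2,0) S=52.1238 payoff=55.0562 vs cont=53.7103 → 55.0562 [stop]  node(2,1) S=73.1000 payoff=34.0800 vs cont=34.3011 → 34.3011 [wait]  node(2,2) S=102.5176 payoff=4.6624 vs cont=15.8369 → 15.8369 [wait]  ⇒ S*(2)=52.1238
t_1: node(1,0) S=61.7272 payoff=45.4528 vs cont=44.2446 → 45.4528 [stop]  node(1,1) S=86.5681 payoff=20.6119 vs cont=24.8901 → 24.8901 [wait]  ⇒ S*(1)=61.7272
t_0: node(0,0) S=73.1000 payoff=34.0800 vs cont=34.8698 → 34.8698 [wait]  ⇒ S*(0)=-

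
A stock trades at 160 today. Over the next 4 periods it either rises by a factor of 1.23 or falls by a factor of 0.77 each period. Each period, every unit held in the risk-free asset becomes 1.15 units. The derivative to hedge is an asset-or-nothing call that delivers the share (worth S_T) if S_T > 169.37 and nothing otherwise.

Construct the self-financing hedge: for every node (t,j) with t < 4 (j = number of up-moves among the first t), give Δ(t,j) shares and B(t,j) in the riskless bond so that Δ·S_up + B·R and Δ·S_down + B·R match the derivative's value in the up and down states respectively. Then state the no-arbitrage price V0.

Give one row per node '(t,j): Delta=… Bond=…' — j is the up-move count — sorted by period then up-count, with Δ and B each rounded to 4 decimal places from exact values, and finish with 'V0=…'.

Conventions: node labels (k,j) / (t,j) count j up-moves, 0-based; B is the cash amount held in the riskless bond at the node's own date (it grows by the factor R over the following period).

No-arbitrage ⇒ martingale measure with p* = (R−d)/(u−d) = 0.8261.
Terminal payoffs: V(4,0)=0.0000, V(4,1)=0.0000, V(4,2)=0.0000, V(4,3)=229.2588, V(4,4)=366.2186
Node (3,0) S=73.0453: V=(p*·0.0000+(1−p*)·0.0000)/1.15=0.0000; Δ=(0.0000−0.0000)/(89.8457−56.2449)=0.0000; B=V−Δ·S=0.0000
Node (3,1) S=116.6827: V=(p*·0.0000+(1−p*)·0.0000)/1.15=0.0000; Δ=(0.0000−0.0000)/(143.5197−89.8457)=0.0000; B=V−Δ·S=0.0000
Node (3,2) S=186.3893: V=(p*·229.2588+(1−p*)·0.0000)/1.15=164.6850; Δ=(229.2588−0.0000)/(229.2588−143.5197)=2.6739; B=V−Δ·S=-333.7038
Node (3,3) S=297.7387: V=(p*·366.2186+(1−p*)·229.2588)/1.15=297.7387; Δ=(366.2186−229.2588)/(366.2186−229.2588)=1.0000; B=V−Δ·S=0.0000
Node (2,0) S=94.8640: V=(p*·0.0000+(1−p*)·0.0000)/1.15=0.0000; Δ=(0.0000−0.0000)/(116.6827−73.0453)=0.0000; B=V−Δ·S=0.0000
Node (2,1) S=151.5360: V=(p*·164.6850+(1−p*)·0.0000)/1.15=118.2992; Δ=(164.6850−0.0000)/(186.3893−116.6827)=2.3625; B=V−Δ·S=-239.7116
Node (2,2) S=242.0640: V=(p*·297.7387+(1−p*)·164.6850)/1.15=238.7817; Δ=(297.7387−164.6850)/(297.7387−186.3893)=1.1949; B=V−Δ·S=-50.4656
Node (1,0) S=123.2000: V=(p*·118.2992+(1−p*)·0.0000)/1.15=84.9786; Δ=(118.2992−0.0000)/(151.5360−94.8640)=2.0874; B=V−Δ·S=-172.1936
Node (1,1) S=196.8000: V=(p*·238.7817+(1−p*)·118.2992)/1.15=189.4158; Δ=(238.7817−118.2992)/(242.0640−151.5360)=1.3309; B=V−Δ·S=-72.5026
Node (0,0) S=160.0000: V=(p*·189.4158+(1−p*)·84.9786)/1.15=148.9155; Δ=(189.4158−84.9786)/(196.8000−123.2000)=1.4190; B=V−Δ·S=-78.1218
Check: Δ(0,0)·S0 + B(0,0) = 148.9155 = V0.

(0,0): Delta=1.4190 Bond=-78.1218
(1,0): Delta=2.0874 Bond=-172.1936
(1,1): Delta=1.3309 Bond=-72.5026
(2,0): Delta=0.0000 Bond=0.0000
(2,1): Delta=2.3625 Bond=-239.7116
(2,2): Delta=1.1949 Bond=-50.4656
(3,0): Delta=0.0000 Bond=0.0000
(3,1): Delta=0.0000 Bond=0.0000
(3,2): Delta=2.6739 Bond=-333.7038
(3,3): Delta=1.0000 Bond=0.0000
V0=148.9155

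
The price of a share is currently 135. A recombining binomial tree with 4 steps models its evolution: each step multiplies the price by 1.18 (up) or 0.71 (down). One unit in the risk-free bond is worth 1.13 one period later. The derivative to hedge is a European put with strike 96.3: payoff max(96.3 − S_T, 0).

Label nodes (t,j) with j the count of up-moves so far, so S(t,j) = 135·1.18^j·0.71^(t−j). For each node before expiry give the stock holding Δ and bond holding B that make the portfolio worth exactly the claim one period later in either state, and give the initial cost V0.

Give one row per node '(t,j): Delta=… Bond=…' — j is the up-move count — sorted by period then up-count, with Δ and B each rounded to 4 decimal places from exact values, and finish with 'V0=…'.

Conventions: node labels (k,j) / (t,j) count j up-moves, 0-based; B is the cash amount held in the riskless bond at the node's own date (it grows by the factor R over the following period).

(0,0): Delta=-0.0171 Bond=2.4683
(1,0): Delta=-0.1506 Bond=15.5878
(1,1): Delta=-0.0075 Bond=1.2656
(2,0): Delta=-1.0000 Bond=75.4170
(2,1): Delta=-0.0898 Bond=10.7330
(2,2): Delta=-0.0016 Bond=0.3226
(3,0): Delta=-1.0000 Bond=85.2212
(3,1): Delta=-1.0000 Bond=85.2212
(3,2): Delta=-0.0246 Bond=3.4267
(3,3): Delta=0.0000 Bond=0.0000
V0=0.1599

Under the risk-neutral measure, an up-move has probability p* = (R−d)/(u−d) = 0.8936 and values discount at R = 1.13.
Terminal payoffs: V(4,0)=61.9942, V(4,1)=39.2848, V(4,2)=1.5423, V(4,3)=0.0000, V(4,4)=0.0000
(3,0): S=48.3180. Δ = (V_up−V_dn)/(S_up−S_dn) = (39.2848−61.9942)/(57.0152−34.3058) = -1.0000. V = [p*·39.2848 + (1−p*)·61.9942]/1.13 = 36.9033. B = V − Δ·S = 85.2212.
(3,1): S=80.3031. Δ = (V_up−V_dn)/(S_up−S_dn) = (1.5423−39.2848)/(94.7577−57.0152) = -1.0000. V = [p*·1.5423 + (1−p*)·39.2848]/1.13 = 4.9181. B = V − Δ·S = 85.2212.
(3,2): S=133.4615. Δ = (V_up−V_dn)/(S_up−S_dn) = (0.0000−1.5423)/(157.4846−94.7577) = -0.0246. V = [p*·0.0000 + (1−p*)·1.5423]/1.13 = 0.1452. B = V − Δ·S = 3.4267.
(3,3): S=221.8093. Δ = (V_up−V_dn)/(S_up−S_dn) = (0.0000−0.0000)/(261.7350−157.4846) = 0.0000. V = [p*·0.0000 + (1−p*)·0.0000]/1.13 = 0.0000. B = V − Δ·S = 0.0000.
(2,0): S=68.0535. Δ = (V_up−V_dn)/(S_up−S_dn) = (4.9181−36.9033)/(80.3031−48.3180) = -1.0000. V = [p*·4.9181 + (1−p*)·36.9033]/1.13 = 7.3635. B = V − Δ·S = 75.4170.
(2,1): S=113.1030. Δ = (V_up−V_dn)/(S_up−S_dn) = (0.1452−4.9181)/(133.4615−80.3031) = -0.0898. V = [p*·0.1452 + (1−p*)·4.9181]/1.13 = 0.5778. B = V − Δ·S = 10.7330.
(2,2): S=187.9740. Δ = (V_up−V_dn)/(S_up−S_dn) = (0.0000−0.1452)/(221.8093−133.4615) = -0.0016. V = [p*·0.0000 + (1−p*)·0.1452]/1.13 = 0.0137. B = V − Δ·S = 0.3226.
(1,0): S=95.8500. Δ = (V_up−V_dn)/(S_up−S_dn) = (0.5778−7.3635)/(113.1030−68.0535) = -0.1506. V = [p*·0.5778 + (1−p*)·7.3635]/1.13 = 1.1502. B = V − Δ·S = 15.5878.
(1,1): S=159.3000. Δ = (V_up−V_dn)/(S_up−S_dn) = (0.0137−0.5778)/(187.9740−113.1030) = -0.0075. V = [p*·0.0137 + (1−p*)·0.5778]/1.13 = 0.0652. B = V − Δ·S = 1.2656.
(0,0): S=135.0000. Δ = (V_up−V_dn)/(S_up−S_dn) = (0.0652−1.1502)/(159.3000−95.8500) = -0.0171. V = [p*·0.0652 + (1−p*)·1.1502]/1.13 = 0.1599. B = V − Δ·S = 2.4683.
As a check, the time-0 holding Δ(0,0)·S0 + B(0,0) comes to 0.1599 — exactly V0.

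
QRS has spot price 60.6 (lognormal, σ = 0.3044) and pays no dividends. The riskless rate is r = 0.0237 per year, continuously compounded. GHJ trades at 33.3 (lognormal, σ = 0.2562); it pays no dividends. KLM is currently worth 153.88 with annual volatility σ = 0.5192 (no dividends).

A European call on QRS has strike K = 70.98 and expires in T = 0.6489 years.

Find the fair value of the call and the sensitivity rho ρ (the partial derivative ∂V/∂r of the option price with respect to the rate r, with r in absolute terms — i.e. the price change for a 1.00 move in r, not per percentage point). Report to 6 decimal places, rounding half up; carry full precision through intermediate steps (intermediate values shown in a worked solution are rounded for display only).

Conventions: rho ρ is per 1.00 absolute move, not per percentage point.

price = 2.760115
ρ = 10.908625

σ√T = 0.3044·√0.6489 = 0.245207
d₁ = (ln(S/K) + (r+σ²/2)T) / (σ√T) = (ln(60.6/70.98) + (0.0237+0.3044²/2)·0.6489) / 0.245207 = (-0.158103 + 0.045442) / 0.245207 = -0.459452
d₂ = d₁ − σ√T = -0.459452 − 0.245207 = -0.704659
e^{−rT} = 0.984739
N(d₁) = 0.322955,  N(d₂) = 0.240511
Call price V = S·N(d₁) − K·e^{−rT}·N(d₂) = 19.571064 − 16.810949 = 2.760115
ρ = K·T·e^{−rT}·N(d₂) = 10.908625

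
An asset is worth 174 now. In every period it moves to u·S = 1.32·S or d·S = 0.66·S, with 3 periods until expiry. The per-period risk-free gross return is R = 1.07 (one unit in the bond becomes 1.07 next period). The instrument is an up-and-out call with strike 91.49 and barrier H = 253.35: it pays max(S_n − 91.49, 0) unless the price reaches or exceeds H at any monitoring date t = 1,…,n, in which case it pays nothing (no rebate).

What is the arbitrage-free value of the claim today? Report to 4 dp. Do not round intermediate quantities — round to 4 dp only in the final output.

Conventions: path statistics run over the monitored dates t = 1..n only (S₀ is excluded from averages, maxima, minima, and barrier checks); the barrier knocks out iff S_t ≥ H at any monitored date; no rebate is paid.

No-arbitrage gives p* = (R−d)/(u−d) = 0.6212: enumerate every path, weight its payoff by its p*-probability, and discount by R^3.
Enumerate all 2^3 = 8 price paths (U = up ×1.32, D = down ×0.66); each path with k up-moves has probability p*^k·(1−p*)^(3−k).
DDD: M=114.8400, payoff=0.0000, prob=0.054349
UDD: M=229.6800, payoff=8.5586, prob=0.089132
DUD: M=151.5888, payoff=8.5586, prob=0.089132
UUD: M=303.1776, payoff=0.0000, prob=0.146176
DDU: M=114.8400, payoff=8.5586, prob=0.089132
UDU: M=229.6800, payoff=108.6072, prob=0.146176
DUU: M=200.0972, payoff=108.6072, prob=0.146176
UUU: M=400.1944, payoff=0.0000, prob=0.239729
Price = Σ prob·payoff / R^3 = 34.040054 / 1.225043 = 27.7868

price = 27.7868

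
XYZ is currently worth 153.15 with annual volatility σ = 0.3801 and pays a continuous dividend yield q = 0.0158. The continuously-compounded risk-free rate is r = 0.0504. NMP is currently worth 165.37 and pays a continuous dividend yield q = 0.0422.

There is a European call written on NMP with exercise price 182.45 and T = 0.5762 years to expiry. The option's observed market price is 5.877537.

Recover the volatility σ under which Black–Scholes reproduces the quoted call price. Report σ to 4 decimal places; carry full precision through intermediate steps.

sigma = 0.2383

At σ = 0.2383 the Black–Scholes value reproduces the quote:
σ√T = 0.2383·√0.5762 = 0.180888
d₁ = (ln(S/K) + (r−q+σ²/2)T) / (σ√T) = (ln(165.37/182.45) + (0.0504−0.0422+0.2383²/2)·0.5762) / 0.180888 = (-0.098291 + 0.021085) / 0.180888 = -0.426814
d₂ = d₁ − σ√T = -0.426814 − 0.180888 = -0.607702
e^{−rT} = 0.971377
e^{−qT} = 0.975978
N(d₁) = 0.334758,  N(d₂) = 0.271693
V = S·e^{−qT}·N(d₁) − K·e^{−rT}·N(d₂) = 54.029000 − 48.151463 = 5.877537 (the quoted price), and the Black–Scholes price is strictly increasing in σ, so σ is unique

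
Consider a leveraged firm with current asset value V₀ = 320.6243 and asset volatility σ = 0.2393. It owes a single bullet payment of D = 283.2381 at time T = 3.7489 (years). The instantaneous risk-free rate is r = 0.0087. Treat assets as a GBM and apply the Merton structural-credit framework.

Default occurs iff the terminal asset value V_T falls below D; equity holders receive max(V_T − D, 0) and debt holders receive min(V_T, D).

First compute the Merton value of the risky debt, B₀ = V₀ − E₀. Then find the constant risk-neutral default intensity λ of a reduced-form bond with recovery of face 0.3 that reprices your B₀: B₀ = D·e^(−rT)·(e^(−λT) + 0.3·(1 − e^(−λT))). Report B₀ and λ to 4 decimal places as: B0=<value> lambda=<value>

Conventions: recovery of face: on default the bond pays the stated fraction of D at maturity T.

Work the structural quantities from V₀ = 320.6243 against face 283.2381:
d₁ = [ln(V₀/D) + (r + σ²/2)T] / (σ√T)
   = [ln(320.6243/283.2381) + (0.0087 + 0.5·0.2393²)·3.7489] / (0.2393·√3.7489)
   = [0.123982 + 0.139955] / 0.463334 = 0.569647
d₂ = d₁ − σ√T = 0.569647 − 0.463334 = 0.106312
N(d₁) = 0.715541,  N(d₂) = 0.542333,  e^(−rT) = 0.967911
E₀ = V₀·N(d₁) − D·e^(−rT)·N(d₂)
   = 320.6243·0.715541 − 283.2381·0.967911·0.542333 = 80.739871
B₀ = V₀ − E₀ = 320.6243 − 80.739871 = 239.884429
e^(−λT) = (B₀·e^(rT)/D − 0.3)/(1 − 0.3) = (239.8844·1.033153/283.2381 − 0.3)/0.7 = 0.82144867
λ = −ln(0.82144867)/3.7489 = 0.052465

B0=239.8844 lambda=0.0525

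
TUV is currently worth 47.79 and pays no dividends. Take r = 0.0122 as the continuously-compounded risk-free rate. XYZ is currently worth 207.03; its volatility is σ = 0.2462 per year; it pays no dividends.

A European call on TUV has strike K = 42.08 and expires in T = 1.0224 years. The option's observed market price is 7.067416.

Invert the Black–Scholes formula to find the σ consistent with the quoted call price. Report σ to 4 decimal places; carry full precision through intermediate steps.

At σ = 0.1651 the Black–Scholes value reproduces the quote:
σ√T = 0.1651·√1.0224 = 0.166939
d₁ = (ln(S/K) + (r+σ²/2)T) / (σ√T) = (ln(47.79/42.08) + (0.0122+0.1651²/2)·1.0224) / 0.166939 = (0.127244 + 0.026408) / 0.166939 = 0.920405
d₂ = d₁ − σ√T = 0.920405 − 0.166939 = 0.753466
e^{−rT} = 0.987604
N(d₁) = 0.821319,  N(d₂) = 0.774415
V = S·N(d₁) − K·e^{−rT}·N(d₂) = 39.250858 − 32.183442 = 7.067416 (the observed quote) — the price is monotone increasing in volatility, hence this σ is the only solution

sigma = 0.1651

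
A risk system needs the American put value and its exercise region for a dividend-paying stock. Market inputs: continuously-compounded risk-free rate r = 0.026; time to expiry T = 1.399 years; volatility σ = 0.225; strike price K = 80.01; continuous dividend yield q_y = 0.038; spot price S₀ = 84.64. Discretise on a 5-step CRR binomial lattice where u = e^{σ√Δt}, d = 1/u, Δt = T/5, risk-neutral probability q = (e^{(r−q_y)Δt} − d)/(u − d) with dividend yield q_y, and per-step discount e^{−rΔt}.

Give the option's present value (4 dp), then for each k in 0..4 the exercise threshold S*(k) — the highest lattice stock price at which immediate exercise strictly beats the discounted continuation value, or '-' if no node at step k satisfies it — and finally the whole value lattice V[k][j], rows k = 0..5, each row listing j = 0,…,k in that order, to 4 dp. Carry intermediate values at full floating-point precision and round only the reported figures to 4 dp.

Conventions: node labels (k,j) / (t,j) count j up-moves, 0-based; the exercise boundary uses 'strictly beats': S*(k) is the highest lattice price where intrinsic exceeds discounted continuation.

Δt=0.27980, u=1.12639, d=0.88779, q=0.45623, disc=e^(-rΔt)=0.99275
k=5 terminal: V=max(K-S,0) → 33.3295 20.7841 4.8672 0.0000 0.0000 0.0000
k=4: j=0 S=52.5803 intr=27.4297 cont=27.4058 V=27.4297[EX]; j=1 S=66.7113 intr=13.2987 cont=13.4243 V=13.4243[hold]; j=2 S=84.6400 intr=0.0000 cont=2.6274 V=2.6274[hold]; j=3 S=107.3870 intr=0.0000 cont=0.0000 V=0.0000[hold]; j=4 S=136.2474 intr=0.0000 cont=0.0000 V=0.0000[hold]  S*(4)=52.5803
k=3: j=0 S=59.2259 intr=20.7841 cont=20.8875 V=20.8875[hold]; j=1 S=75.1428 intr=4.8672 cont=8.4368 V=8.4368[hold]; j=2 S=95.3375 intr=0.0000 cont=1.4184 V=1.4184[hold]; j=3 S=120.9595 intr=0.0000 cont=0.0000 V=0.0000[hold]  S*(3)=-
k=2: j=0 S=66.7113 intr=13.2987 cont=15.0969 V=15.0969[hold]; j=1 S=84.6400 intr=0.0000 cont=5.1968 V=5.1968[hold]; j=2 S=107.3870 intr=0.0000 cont=0.7657 V=0.7657[hold]  S*(2)=-
k=1: j=0 S=75.1428 intr=4.8672 cont=10.5035 V=10.5035[hold]; j=1 S=95.3375 intr=0.0000 cont=3.1522 V=3.1522[hold]  S*(1)=-
k=0: j=0 S=84.6400 intr=0.0000 cont=7.0977 V=7.0977[hold]  S*(0)=-

price = 7.0977
boundary = - - - - 52.5803
tree:
7.0977
10.5035 3.1522
15.0969 5.1968 0.7657
20.8875 8.4368 1.4184 0.0000
27.4297 13.4243 2.6274 0.0000 0.0000
33.3295 20.7841 4.8672 0.0000 0.0000 0.0000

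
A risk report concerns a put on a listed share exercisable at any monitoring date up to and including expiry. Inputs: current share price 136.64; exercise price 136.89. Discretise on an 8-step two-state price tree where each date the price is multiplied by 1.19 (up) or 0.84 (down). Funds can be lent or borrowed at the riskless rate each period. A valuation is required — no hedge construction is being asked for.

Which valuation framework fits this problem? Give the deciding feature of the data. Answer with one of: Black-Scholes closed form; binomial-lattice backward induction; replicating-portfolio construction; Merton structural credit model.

framework: binomial-lattice backward induction

Key observation: early exercise of the strike-136.89 put must be checked at each of the 8 dates (spot 136.64), which forces a node-by-node comparison of intrinsic and continuation value backward from expiry.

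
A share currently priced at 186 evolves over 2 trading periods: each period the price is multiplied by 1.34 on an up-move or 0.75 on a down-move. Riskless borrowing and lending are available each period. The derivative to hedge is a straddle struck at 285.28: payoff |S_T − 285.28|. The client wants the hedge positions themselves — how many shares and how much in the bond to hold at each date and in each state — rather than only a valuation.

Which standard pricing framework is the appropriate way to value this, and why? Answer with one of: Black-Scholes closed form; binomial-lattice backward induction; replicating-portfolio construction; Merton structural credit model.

Key observation: the deliverable is the dynamic trading strategy on the 2-step tree (spot 186, moves 1.34 and 0.75), so the valuation must go through the node-by-node replicating-portfolio solve.

framework: replicating-portfolio construction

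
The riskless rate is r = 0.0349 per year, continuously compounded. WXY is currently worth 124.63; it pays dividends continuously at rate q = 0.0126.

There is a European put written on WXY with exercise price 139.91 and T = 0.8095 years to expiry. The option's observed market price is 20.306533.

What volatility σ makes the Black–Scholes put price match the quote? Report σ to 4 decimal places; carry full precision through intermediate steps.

sigma = 0.2806

At σ = 0.2806 the Black–Scholes value reproduces the quote:
σ√T = 0.2806·√0.8095 = 0.252462
d₁ = (ln(S/K) + (r−q+σ²/2)T) / (σ√T) = (ln(124.63/139.91) + (0.0349−0.0126+0.2806²/2)·0.8095) / 0.252462 = (-0.115650 + 0.049920) / 0.252462 = -0.260354
d₂ = d₁ − σ√T = -0.260354 − 0.252462 = -0.512817
e^{−rT} = 0.972144
e^{−qT} = 0.989852
N(−d₁) = 0.602705,  N(−d₂) = 0.695960
V = K·e^{−rT}·N(−d₂) − S·e^{−qT}·N(−d₁) = 94.659377 − 74.352844 = 20.306533 (the observed quote) — the price is monotone increasing in volatility, hence this σ is the only solution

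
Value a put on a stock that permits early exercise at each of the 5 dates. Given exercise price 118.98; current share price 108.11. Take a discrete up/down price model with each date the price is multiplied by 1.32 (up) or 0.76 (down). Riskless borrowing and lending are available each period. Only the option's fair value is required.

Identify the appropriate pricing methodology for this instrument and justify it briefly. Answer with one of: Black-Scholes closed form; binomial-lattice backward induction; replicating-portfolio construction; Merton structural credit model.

Key observation: the exercise right at every one of the 5 steps is what matters: each node needs max(118.98 − S, continuation), which only the stepwise tree valuation starting from spot 108.11 delivers.

framework: binomial-lattice backward induction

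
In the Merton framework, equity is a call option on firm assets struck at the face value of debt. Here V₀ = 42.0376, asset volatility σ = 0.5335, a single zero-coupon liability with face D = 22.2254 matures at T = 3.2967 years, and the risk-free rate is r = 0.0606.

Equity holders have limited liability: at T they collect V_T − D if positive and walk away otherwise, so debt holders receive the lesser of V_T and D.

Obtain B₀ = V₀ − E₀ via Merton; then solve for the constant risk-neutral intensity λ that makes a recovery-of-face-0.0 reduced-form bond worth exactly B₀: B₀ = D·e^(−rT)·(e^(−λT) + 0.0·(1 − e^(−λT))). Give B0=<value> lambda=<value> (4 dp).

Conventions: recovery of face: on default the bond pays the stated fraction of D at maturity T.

B0=15.5242 lambda=0.0482

Work the structural quantities from V₀ = 42.0376 against face 22.2254:
d₁ = [ln(V₀/D) + (r + σ²/2)T] / (σ√T)
   = [ln(42.0376/22.2254) + (0.0606 + 0.5·0.5335²)·3.2967] / (0.5335·√3.2967)
   = [0.637329 + 0.668937] / 0.968666 = 1.348520
d₂ = d₁ − σ√T = 1.348520 − 0.968666 = 0.379854
N(d₁) = 0.911254,  N(d₂) = 0.647973,  e^(−rT) = 0.818911
E₀ = V₀·N(d₁) − D·e^(−rT)·N(d₂)
   = 42.0376·0.911254 − 22.2254·0.818911·0.647973 = 26.513436
B₀ = V₀ − E₀ = 42.0376 − 26.513436 = 15.524164
e^(−λT) = (B₀·e^(rT)/D − 0)/(1 − 0) = (15.5242·1.221134/22.2254 − 0)/1 = 0.85294888
λ = −ln(0.85294888)/3.2967 = 0.048247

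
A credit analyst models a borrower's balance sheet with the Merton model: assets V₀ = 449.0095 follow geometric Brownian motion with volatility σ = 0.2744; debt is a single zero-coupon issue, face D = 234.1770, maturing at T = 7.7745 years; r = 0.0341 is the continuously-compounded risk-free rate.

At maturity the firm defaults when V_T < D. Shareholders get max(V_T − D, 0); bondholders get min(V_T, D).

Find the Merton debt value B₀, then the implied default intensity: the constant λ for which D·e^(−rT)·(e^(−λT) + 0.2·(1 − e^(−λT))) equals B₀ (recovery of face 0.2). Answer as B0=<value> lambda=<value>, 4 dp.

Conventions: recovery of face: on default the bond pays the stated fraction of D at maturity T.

Equity is a call on the firm's assets struck at D = 234.1770:
d₁ = [ln(V₀/D) + (r + σ²/2)T] / (σ√T)
   = [ln(449.0095/234.1770) + (0.0341 + 0.5·0.2744²)·7.7745] / (0.2744·√7.7745)
   = [0.650967 + 0.557802] / 0.765104 = 1.579876
d₂ = d₁ − σ√T = 1.579876 − 0.765104 = 0.814772
N(d₁) = 0.942932,  N(d₂) = 0.792399,  e^(−rT) = 0.767121
E₀ = V₀·N(d₁) − D·e^(−rT)·N(d₂)
   = 449.0095·0.942932 − 234.1770·0.767121·0.792399 = 281.037397
B₀ = V₀ − E₀ = 449.0095 − 281.037397 = 167.972103
e^(−λT) = (B₀·e^(rT)/D − 0.2)/(1 − 0.2) = (167.9721·1.303575/234.1770 − 0.2)/0.8 = 0.91879658
λ = −ln(0.91879658)/7.7745 = 0.010893

B0=167.9721 lambda=0.0109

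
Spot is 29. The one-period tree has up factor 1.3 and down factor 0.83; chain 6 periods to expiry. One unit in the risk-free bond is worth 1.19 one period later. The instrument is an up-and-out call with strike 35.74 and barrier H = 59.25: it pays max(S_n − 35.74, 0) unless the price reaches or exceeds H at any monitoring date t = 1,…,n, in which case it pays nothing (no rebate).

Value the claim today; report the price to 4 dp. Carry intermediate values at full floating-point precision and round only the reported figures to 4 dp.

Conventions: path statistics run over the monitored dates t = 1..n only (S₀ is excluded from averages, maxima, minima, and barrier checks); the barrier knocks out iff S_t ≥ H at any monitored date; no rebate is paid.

price = 1.3005

Under the martingale measure an up-move has probability p* = 0.7660; value the claim as the probability-weighted average of per-path payoffs, discounted 6 periods at R = 1.19.
Enumerate all 2^6 = 64 price paths (U = up ×1.3, D = down ×0.83); each path with k up-moves has probability p*^k·(1−p*)^(6−k).
DDDDDD: M=24.0700, payoff=0.0000, prob=0.000164
UDDDDD: M=37.7000, payoff=0.0000, prob=0.000538
DUDDDD: M=31.2910, payoff=0.0000, prob=0.000538
UUDDDD: M=49.0100, payoff=0.0000, prob=0.001760
DDUDDD: M=25.9715, payoff=0.0000, prob=0.000538
UDUDDD: M=40.6783, payoff=0.0000, prob=0.001760
DUUDDD: M=40.6783, payoff=0.0000, prob=0.001760
UUUDDD: M=63.7130, payoff=0.0000, prob=0.005761
DDDUDD: M=24.0700, payoff=0.0000, prob=0.000538
UDDUDD: M=37.7000, payoff=0.0000, prob=0.001760
DUDUDD: M=33.7630, payoff=0.0000, prob=0.001760
UUDUDD: M=52.8818, payoff=0.6903, prob=0.005761
DDUUDD: M=33.7630, payoff=0.0000, prob=0.001760
UDUUDD: M=52.8818, payoff=0.6903, prob=0.005761
DUUUDD: M=52.8818, payoff=0.6903, prob=0.005761
UUUUDD: M=82.8269, payoff=0.0000, prob=0.018854
DDDDUD: M=24.0700, payoff=0.0000, prob=0.000538
UDDDUD: M=37.7000, payoff=0.0000, prob=0.001760
DUDDUD: M=31.2910, payoff=0.0000, prob=0.001760
UUDDUD: M=49.0100, payoff=0.6903, prob=0.005761
DDUDUD: M=28.0233, payoff=0.0000, prob=0.001760
UDUDUD: M=43.8919, payoff=0.6903, prob=0.005761
DUUDUD: M=43.8919, payoff=0.6903, prob=0.005761
UUUDUD: M=68.7463, payoff=0.0000, prob=0.018854
DDDUUD: M=28.0233, payoff=0.0000, prob=0.001760
UDDUUD: M=43.8919, payoff=0.6903, prob=0.005761
DUDUUD: M=43.8919, payoff=0.6903, prob=0.005761
UUDUUD: M=68.7463, payoff=0.0000, prob=0.018854
DDUUUD: M=43.8919, payoff=0.6903, prob=0.005761
UDUUUD: M=68.7463, payoff=0.0000, prob=0.018854
DUUUUD: M=68.7463, payoff=0.0000, prob=0.018854
UUUUUD: M=107.6750, payoff=0.0000, prob=0.061705
DDDDDU: M=24.0700, payoff=0.0000, prob=0.000538
UDDDDU: M=37.7000, payoff=0.0000, prob=0.001760
DUDDDU: M=31.2910, payoff=0.0000, prob=0.001760
UUDDDU: M=49.0100, payoff=0.6903, prob=0.005761
DDUDDU: M=25.9715, payoff=0.0000, prob=0.001760
UDUDDU: M=40.6783, payoff=0.6903, prob=0.005761
DUUDDU: M=40.6783, payoff=0.6903, prob=0.005761
UUUDDU: M=63.7130, payoff=0.0000, prob=0.018854
DDDUDU: M=24.0700, payoff=0.0000, prob=0.001760
UDDUDU: M=37.7000, payoff=0.6903, prob=0.005761
DUDUDU: M=36.4303, payoff=0.6903, prob=0.005761
UUDUDU: M=57.0595, payoff=21.3195, prob=0.018854
DDUUDU: M=36.4303, payoff=0.6903, prob=0.005761
UDUUDU: M=57.0595, payoff=21.3195, prob=0.018854
DUUUDU: M=57.0595, payoff=21.3195, prob=0.018854
UUUUDU: M=89.3702, payoff=0.0000, prob=0.061705
DDDDUU: M=24.0700, payoff=0.0000, prob=0.001760
UDDDUU: M=37.7000, payoff=0.6903, prob=0.005761
DUDDUU: M=36.4303, payoff=0.6903, prob=0.005761
UUDDUU: M=57.0595, payoff=21.3195, prob=0.018854
DDUDUU: M=36.4303, payoff=0.6903, prob=0.005761
UDUDUU: M=57.0595, payoff=21.3195, prob=0.018854
DUUDUU: M=57.0595, payoff=21.3195, prob=0.018854
UUUDUU: M=89.3702, payoff=0.0000, prob=0.061705
DDDUUU: M=36.4303, payoff=0.6903, prob=0.005761
UDDUUU: M=57.0595, payoff=21.3195, prob=0.018854
DUDUUU: M=57.0595, payoff=21.3195, prob=0.018854
UUDUUU: M=89.3702, payoff=0.0000, prob=0.061705
DDUUUU: M=57.0595, payoff=21.3195, prob=0.018854
UDUUUU: M=89.3702, payoff=0.0000, prob=0.061705
DUUUUU: M=89.3702, payoff=0.0000, prob=0.061705
UUUUUU: M=139.9775, payoff=0.0000, prob=0.201943
Price = Σ prob·payoff / R^6 = 3.693208 / 2.839761 = 1.3005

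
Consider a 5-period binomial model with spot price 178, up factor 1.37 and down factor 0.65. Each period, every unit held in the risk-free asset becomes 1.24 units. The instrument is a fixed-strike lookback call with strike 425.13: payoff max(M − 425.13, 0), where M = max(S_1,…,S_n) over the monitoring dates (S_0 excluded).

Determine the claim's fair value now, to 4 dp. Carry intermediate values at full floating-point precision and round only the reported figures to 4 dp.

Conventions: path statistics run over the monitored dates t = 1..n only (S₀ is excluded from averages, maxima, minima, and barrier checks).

price = 61.4011

Risk-neutral up-probability p* = (R−d)/(u−d) = (1.24−0.65)/(1.37−0.65) = 0.8194; the claim prices as the p*-weighted sum of path payoffs discounted by R^5.
Enumerate all 2^5 = 32 price paths (U = up ×1.37, D = down ×0.65); each path with k up-moves has probability p*^k·(1−p*)^(5−k).
DDDDD: M=115.7000, payoff=0.0000, prob=0.000192
UDDDD: M=243.8600, payoff=0.0000, prob=0.000871
DUDDD: M=158.5090, payoff=0.0000, prob=0.000871
UUDDD: M=334.0882, payoff=0.0000, prob=0.003952
DDUDD: M=115.7000, payoff=0.0000, prob=0.000871
UDUDD: M=243.8600, payoff=0.0000, prob=0.003952
DUUDD: M=217.1573, payoff=0.0000, prob=0.003952
UUUDD: M=457.7008, payoff=32.5708, prob=0.017938
DDDUD: M=115.7000, payoff=0.0000, prob=0.000871
UDDUD: M=243.8600, payoff=0.0000, prob=0.003952
DUDUD: M=158.5090, payoff=0.0000, prob=0.003952
UUDUD: M=334.0882, payoff=0.0000, prob=0.017938
DDUUD: M=141.1523, payoff=0.0000, prob=0.003952
UDUUD: M=297.5055, payoff=0.0000, prob=0.017938
DUUUD: M=297.5055, payoff=0.0000, prob=0.017938
UUUUD: M=627.0501, payoff=201.9201, prob=0.081412
DDDDU: M=115.7000, payoff=0.0000, prob=0.000871
UDDDU: M=243.8600, payoff=0.0000, prob=0.003952
DUDDU: M=158.5090, payoff=0.0000, prob=0.003952
UUDDU: M=334.0882, payoff=0.0000, prob=0.017938
DDUDU: M=115.7000, payoff=0.0000, prob=0.003952
UDUDU: M=243.8600, payoff=0.0000, prob=0.017938
DUUDU: M=217.1573, payoff=0.0000, prob=0.017938
UUUDU: M=457.7008, payoff=32.5708, prob=0.081412
DDDUU: M=115.7000, payoff=0.0000, prob=0.003952
UDDUU: M=243.8600, payoff=0.0000, prob=0.017938
DUDUU: M=193.3786, payoff=0.0000, prob=0.017938
UUDUU: M=407.5826, payoff=0.0000, prob=0.081412
DDUUU: M=193.3786, payoff=0.0000, prob=0.017938
UDUUU: M=407.5826, payoff=0.0000, prob=0.081412
DUUUU: M=407.5826, payoff=0.0000, prob=0.081412
UUUUU: M=859.0587, payoff=433.9287, prob=0.369486
Price = Σ prob·payoff / R^5 = 180.005091 / 2.931625 = 61.4011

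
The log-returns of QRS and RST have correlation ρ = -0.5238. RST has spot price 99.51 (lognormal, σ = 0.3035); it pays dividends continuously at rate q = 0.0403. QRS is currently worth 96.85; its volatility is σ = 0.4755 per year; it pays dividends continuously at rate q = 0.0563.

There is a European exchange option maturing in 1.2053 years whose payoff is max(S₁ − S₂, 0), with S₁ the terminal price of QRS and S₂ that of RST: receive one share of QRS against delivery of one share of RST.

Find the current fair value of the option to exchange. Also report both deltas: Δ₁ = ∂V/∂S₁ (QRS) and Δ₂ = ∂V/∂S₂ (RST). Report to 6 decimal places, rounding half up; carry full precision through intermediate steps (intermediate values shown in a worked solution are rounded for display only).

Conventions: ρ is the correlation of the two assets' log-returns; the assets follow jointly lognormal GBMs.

σ_eff = √(σ₁² + σ₂² − 2ρσ₁σ₂) = √(0.4755² + 0.3035² − 2·-0.5238·0.4755·0.3035) = 0.685125
d₁ = (ln(S₁/S₂) + (q₂ − q₁ + σ_eff²/2)T) / (σ_eff√T) = (ln(96.85/99.51) + (0.0403 − 0.0563 + 0.234698)·1.2053) / 0.752172 = 0.314425
d₂ = d₁ − σ_eff√T = 0.314425 − 0.752172 = -0.437747
N(d₁) = 0.623401,  N(d₂) = 0.330785
V = S₁·e^{−q₁T}·N(d₁) − S₂·e^{−q₂T}·N(d₂) = 56.415259 − 31.355744 = 25.059515
Key observation: r never enters — measured in units of RST, the claim is a call on S₁/S₂ struck at 1, so only the dividend yields and σ_eff matter.
Δ₁ = e^{−q₁T}·N(d₁) = 0.582501;  Δ₂ = −e^{−q₂T}·N(d₂) = -0.315101

exchange price = 25.059515
Δ1 = 0.582501
Δ2 = -0.315101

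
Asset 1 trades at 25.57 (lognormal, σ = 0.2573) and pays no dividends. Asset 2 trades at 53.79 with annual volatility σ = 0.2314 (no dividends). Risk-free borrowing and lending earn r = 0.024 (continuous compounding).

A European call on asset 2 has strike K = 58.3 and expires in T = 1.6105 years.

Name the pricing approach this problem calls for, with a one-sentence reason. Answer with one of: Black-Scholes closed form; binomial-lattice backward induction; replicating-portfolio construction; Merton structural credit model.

framework: Black-Scholes closed form

Key observation: a European-exercise option on asset 2 struck at 58.3 — a GBM underlying with constant parameters — admits an analytic price: the data contain no early exercise, no discrete tree, no debt structure.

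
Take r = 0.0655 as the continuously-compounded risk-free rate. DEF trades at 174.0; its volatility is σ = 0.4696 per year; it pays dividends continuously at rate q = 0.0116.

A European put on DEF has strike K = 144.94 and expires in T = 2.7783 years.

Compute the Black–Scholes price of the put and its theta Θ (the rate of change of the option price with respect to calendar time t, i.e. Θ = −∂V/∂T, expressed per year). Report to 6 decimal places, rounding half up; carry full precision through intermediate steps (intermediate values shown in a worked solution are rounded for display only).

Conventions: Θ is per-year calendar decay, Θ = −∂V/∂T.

price = 23.891645
Θ = -3.339681

σ√T = 0.4696·√2.7783 = 0.782740
d₁ = (ln(S/K) + (r−q+σ²/2)T) / (σ√T) = (ln(174.0/144.94) + (0.0655−0.0116+0.4696²/2)·2.7783) / 0.782740 = (0.182735 + 0.456092) / 0.782740 = 0.816142
d₂ = d₁ − σ√T = 0.816142 − 0.782740 = 0.033401
e^{−rT} = 0.833619
e^{−qT} = 0.968286
N(−d₁) = 0.207210,  N(−d₂) = 0.486677
Put price V = K·e^{−rT}·N(−d₂) − S·e^{−qT}·N(−d₁) = 58.802657 − 34.911013 = 23.891645
φ(d₁) = (1/√(2π))·e^{−d₁²/2} = 0.285937
Θ = −S·e^{−qT}·φ(d₁)·σ/(2√T) − q·S·e^{−qT}·N(−d₁) + r·K·e^{−rT}·N(−d₂) = −6.786288 − 0.404968 + 3.851574 = -3.339681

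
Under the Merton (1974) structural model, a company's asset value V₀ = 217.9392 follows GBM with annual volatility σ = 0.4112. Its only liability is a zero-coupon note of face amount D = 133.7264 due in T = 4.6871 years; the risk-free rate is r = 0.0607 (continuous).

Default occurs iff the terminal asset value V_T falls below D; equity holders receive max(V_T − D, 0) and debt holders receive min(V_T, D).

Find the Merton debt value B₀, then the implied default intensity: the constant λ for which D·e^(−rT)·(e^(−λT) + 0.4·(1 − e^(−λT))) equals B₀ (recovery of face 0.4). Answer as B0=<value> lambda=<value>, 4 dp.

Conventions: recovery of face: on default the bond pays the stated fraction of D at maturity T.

Work the structural quantities from V₀ = 217.9392 against face 133.7264:
d₁ = [ln(V₀/D) + (r + σ²/2)T] / (σ√T)
   = [ln(217.9392/133.7264) + (0.0607 + 0.5·0.4112²)·4.6871] / (0.4112·√4.6871)
   = [0.488420 + 0.680767] / 0.890236 = 1.313345
d₂ = d₁ − σ√T = 1.313345 − 0.890236 = 0.423109
N(d₁) = 0.905467,  N(d₂) = 0.663892,  e^(−rT) = 0.752385
E₀ = V₀·N(d₁) − D·e^(−rT)·N(d₂)
   = 217.9392·0.905467 − 133.7264·0.752385·0.663892 = 130.540001
B₀ = V₀ − E₀ = 217.9392 − 130.540001 = 87.399199
e^(−λT) = (B₀·e^(rT)/D − 0.4)/(1 − 0.4) = (87.3992·1.329107/133.7264 − 0.4)/0.6 = 0.78110096
λ = −ln(0.78110096)/4.6871 = 0.052709

B0=87.3992 lambda=0.0527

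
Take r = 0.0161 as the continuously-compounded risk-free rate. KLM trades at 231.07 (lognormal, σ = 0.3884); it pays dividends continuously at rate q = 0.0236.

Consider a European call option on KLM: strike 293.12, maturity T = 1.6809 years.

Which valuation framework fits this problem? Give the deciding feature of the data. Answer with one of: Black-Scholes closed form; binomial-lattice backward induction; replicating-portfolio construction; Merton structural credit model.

Key observation: a European-exercise option on KLM struck at 293.12 — a GBM underlying with constant parameters — admits an analytic price: the data contain no early exercise, no discrete tree, no debt structure.

framework: Black-Scholes closed form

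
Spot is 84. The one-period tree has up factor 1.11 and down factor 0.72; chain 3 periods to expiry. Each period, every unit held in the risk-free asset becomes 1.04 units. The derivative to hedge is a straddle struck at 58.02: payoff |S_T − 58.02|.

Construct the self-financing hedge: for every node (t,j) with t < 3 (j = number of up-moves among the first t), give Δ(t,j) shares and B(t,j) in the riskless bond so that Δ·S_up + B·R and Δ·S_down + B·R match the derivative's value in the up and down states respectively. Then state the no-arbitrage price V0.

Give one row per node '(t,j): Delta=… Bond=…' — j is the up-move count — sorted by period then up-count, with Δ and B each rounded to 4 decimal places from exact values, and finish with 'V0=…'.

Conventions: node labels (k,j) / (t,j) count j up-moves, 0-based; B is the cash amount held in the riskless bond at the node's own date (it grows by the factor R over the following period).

(0,0): Delta=0.8081 Bond=-33.8215
(1,0): Delta=0.1036 Bond=7.4331
(1,1): Delta=0.9081 Bond=-44.4947
(2,0): Delta=-1.0000 Bond=55.7885
(2,1): Delta=0.2602 Bond=-2.7822
(2,2): Delta=1.0000 Bond=-55.7885
V0=34.0600

Arbitrage-free pricing uses the up-move probability p* = (R−d)/(u−d) = 0.8205, discounting each step at R = 1.04.
Expiry values: V(3,0)=26.6672, V(3,1)=9.6844, V(3,2)=16.4974, V(3,3)=56.8610
(2,0): S=43.5456. Δ = (V_up−V_dn)/(S_up−S_dn) = (9.6844−26.6672)/(48.3356−31.3528) = -1.0000. V = [p*·9.6844 + (1−p*)·26.6672]/1.04 = 12.2429. B = V − Δ·S = 55.7885.
(2,1): S=67.1328. Δ = (V_up−V_dn)/(S_up−S_dn) = (16.4974−9.6844)/(74.5174−48.3356) = 0.2602. V = [p*·16.4974 + (1−p*)·9.6844]/1.04 = 14.6871. B = V − Δ·S = -2.7822.
(2,2): S=103.4964. Δ = (V_up−V_dn)/(S_up−S_dn) = (56.8610−16.4974)/(114.8810−74.5174) = 1.0000. V = [p*·56.8610 + (1−p*)·16.4974]/1.04 = 47.7079. B = V − Δ·S = -55.7885.
(1,0): S=60.4800. Δ = (V_up−V_dn)/(S_up−S_dn) = (14.6871−12.2429)/(67.1328−43.5456) = 0.1036. V = [p*·14.6871 + (1−p*)·12.2429]/1.04 = 13.7004. B = V − Δ·S = 7.4331.
(1,1): S=93.2400. Δ = (V_up−V_dn)/(S_up−S_dn) = (47.7079−14.6871)/(103.4964−67.1328) = 0.9081. V = [p*·47.7079 + (1−p*)·14.6871]/1.04 = 40.1742. B = V − Δ·S = -44.4947.
(0,0): S=84.0000. Δ = (V_up−V_dn)/(S_up−S_dn) = (40.1742−13.7004)/(93.2400−60.4800) = 0.8081. V = [p*·40.1742 + (1−p*)·13.7004]/1.04 = 34.0600. B = V − Δ·S = -33.8215.
Verification: the root portfolio costs Δ(0,0)·S0 + B(0,0) = 34.0600, matching V0.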